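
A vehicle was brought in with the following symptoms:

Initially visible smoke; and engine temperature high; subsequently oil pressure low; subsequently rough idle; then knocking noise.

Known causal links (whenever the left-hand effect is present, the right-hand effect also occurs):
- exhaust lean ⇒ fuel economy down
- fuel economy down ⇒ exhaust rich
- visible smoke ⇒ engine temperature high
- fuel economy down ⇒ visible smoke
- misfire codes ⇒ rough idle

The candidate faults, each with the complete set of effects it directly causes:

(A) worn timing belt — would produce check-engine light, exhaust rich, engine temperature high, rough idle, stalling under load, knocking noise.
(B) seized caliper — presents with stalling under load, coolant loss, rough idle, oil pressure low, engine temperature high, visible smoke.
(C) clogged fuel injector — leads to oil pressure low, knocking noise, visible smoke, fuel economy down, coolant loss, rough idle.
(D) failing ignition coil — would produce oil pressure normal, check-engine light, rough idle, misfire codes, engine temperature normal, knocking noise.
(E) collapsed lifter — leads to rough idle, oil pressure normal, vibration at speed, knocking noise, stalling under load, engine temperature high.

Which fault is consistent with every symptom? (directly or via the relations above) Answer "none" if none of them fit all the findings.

C

Testing each hypothesis:
(A) worn timing belt — visible smoke NO; engine temperature high yes; oil pressure low NO; rough idle yes; knocking noise yes
(B) seized caliper — visible smoke yes; engine temperature high yes; oil pressure low yes; rough idle yes; knocking noise NO
(C) clogged fuel injector — accounts for every observation (engine temperature high via visible smoke → engine temperature high)
(D) failing ignition coil — visible smoke NO; engine temperature high NO; oil pressure low NO; rough idle yes; knocking noise yes
(E) collapsed lifter — visible smoke NO; engine temperature high yes; oil pressure low NO; rough idle yes; knocking noise yes
(C) alone accounts for all the evidence.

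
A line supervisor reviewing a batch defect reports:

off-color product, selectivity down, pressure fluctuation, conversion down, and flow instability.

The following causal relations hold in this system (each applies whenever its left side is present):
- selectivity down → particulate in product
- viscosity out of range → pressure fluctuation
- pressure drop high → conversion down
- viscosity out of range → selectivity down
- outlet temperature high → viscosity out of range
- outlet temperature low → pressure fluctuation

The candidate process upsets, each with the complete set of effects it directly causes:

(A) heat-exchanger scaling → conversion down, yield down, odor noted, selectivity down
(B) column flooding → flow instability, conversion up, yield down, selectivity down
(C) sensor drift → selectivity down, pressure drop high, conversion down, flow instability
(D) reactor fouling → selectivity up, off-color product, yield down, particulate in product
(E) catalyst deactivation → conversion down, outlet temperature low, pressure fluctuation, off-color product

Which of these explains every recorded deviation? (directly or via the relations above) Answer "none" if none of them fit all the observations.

none

Testing each hypothesis:
(A) heat-exchanger scaling — off-color product NO; selectivity down yes; pressure fluctuation NO; conversion down yes; flow instability NO
(B) column flooding — fails on off-color product, pressure fluctuation, conversion down (predicts conversion up, not conversion down)
(C) sensor drift — does not account for off-color product, pressure fluctuation
(D) reactor fouling — fails on selectivity down, pressure fluctuation, conversion down, flow instability (predicts selectivity up, not selectivity down)
(E) catalyst deactivation — off-color product yes; selectivity down NO; pressure fluctuation yes; conversion down yes; flow instability NO
Every candidate fails on at least one observation.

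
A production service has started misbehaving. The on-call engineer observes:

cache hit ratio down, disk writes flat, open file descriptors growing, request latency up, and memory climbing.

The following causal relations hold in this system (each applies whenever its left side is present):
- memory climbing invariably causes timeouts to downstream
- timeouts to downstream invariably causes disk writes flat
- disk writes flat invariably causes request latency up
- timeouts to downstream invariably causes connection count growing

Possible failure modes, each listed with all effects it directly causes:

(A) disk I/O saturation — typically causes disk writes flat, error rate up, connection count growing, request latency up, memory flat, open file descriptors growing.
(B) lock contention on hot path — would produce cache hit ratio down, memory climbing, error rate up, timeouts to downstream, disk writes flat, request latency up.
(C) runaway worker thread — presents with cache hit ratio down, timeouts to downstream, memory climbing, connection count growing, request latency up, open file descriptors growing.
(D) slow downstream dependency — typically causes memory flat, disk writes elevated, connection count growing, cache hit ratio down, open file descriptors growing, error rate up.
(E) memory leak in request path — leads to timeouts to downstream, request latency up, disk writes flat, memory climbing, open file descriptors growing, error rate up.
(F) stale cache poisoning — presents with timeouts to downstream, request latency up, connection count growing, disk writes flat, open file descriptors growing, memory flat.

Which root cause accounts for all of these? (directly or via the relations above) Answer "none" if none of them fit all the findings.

Per-candidate check:
(A) disk I/O saturation — cache hit ratio down NO; disk writes flat yes; open file descriptors growing yes; request latency up yes; memory climbing NO
(B) lock contention on hot path — cache hit ratio down yes; disk writes flat yes; open file descriptors growing NO; request latency up yes; memory climbing yes
(C) runaway worker thread — accounts for every observation (disk writes flat by timeouts to downstream → disk writes flat)
(D) slow downstream dependency — cache hit ratio down yes; disk writes flat NO; open file descriptors growing yes; request latency up NO; memory climbing NO
(E) memory leak in request path — cache hit ratio down NO; disk writes flat yes; open file descriptors growing yes; request latency up yes; memory climbing yes
(F) stale cache poisoning — fails on cache hit ratio down, memory climbing (predicts memory flat, not memory climbing)
(C) is the only candidate with no mismatches.

C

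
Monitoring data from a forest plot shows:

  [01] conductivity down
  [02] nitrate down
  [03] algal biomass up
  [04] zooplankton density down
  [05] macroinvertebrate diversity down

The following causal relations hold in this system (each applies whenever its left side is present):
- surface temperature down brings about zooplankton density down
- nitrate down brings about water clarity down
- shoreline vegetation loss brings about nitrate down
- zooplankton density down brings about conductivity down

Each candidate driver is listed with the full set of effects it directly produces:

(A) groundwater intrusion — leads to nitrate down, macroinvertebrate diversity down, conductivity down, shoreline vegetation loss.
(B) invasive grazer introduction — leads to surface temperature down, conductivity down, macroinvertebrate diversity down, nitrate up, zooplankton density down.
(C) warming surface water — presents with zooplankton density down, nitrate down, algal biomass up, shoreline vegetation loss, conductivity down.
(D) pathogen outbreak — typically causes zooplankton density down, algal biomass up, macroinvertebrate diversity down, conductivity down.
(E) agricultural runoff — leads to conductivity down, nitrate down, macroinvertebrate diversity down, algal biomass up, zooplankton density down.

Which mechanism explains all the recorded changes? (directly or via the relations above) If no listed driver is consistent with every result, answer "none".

Checking each candidate against the observations:
(A) groundwater intrusion — does not account for algal biomass up, zooplankton density down
(B) invasive grazer introduction — fails on nitrate down, algal biomass up (predicts nitrate up, not nitrate down)
(C) warming surface water — does not account for macroinvertebrate diversity down
(D) pathogen outbreak — conductivity down match; nitrate down miss; algal biomass up match; zooplankton density down match; macroinvertebrate diversity down match
(E) agricultural runoff — conductivity down match; nitrate down match; algal biomass up match; zooplankton density down match; macroinvertebrate diversity down match
Only (E) is consistent with every observation.

E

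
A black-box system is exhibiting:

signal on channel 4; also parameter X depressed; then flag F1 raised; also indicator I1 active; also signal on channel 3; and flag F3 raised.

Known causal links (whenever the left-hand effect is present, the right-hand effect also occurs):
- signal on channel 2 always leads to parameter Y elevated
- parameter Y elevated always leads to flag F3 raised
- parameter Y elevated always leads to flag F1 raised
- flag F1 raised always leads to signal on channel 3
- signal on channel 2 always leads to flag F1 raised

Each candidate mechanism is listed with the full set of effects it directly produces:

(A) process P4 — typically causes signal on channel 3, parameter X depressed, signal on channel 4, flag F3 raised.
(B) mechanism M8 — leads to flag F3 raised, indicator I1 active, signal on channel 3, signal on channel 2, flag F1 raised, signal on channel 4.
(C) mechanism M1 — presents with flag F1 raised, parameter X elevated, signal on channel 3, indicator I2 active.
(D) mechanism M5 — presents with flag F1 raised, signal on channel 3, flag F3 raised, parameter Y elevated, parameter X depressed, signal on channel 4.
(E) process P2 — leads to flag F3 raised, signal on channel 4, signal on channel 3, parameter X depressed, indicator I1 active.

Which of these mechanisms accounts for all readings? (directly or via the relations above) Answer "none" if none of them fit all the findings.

none

Per-candidate check:
(A) process P4 — signal on channel 4 +; parameter X depressed +; flag F1 raised -; indicator I1 active -; signal on channel 3 +; flag F3 raised +
(B) mechanism M8 — does not account for parameter X depressed
(C) mechanism M1 — fails on signal on channel 4, parameter X depressed, indicator I1 active, flag F3 raised (predicts parameter X elevated, not parameter X depressed)
(D) mechanism M5 — does not account for indicator I1 active
(E) process P2 — does not account for flag F1 raised
Every candidate fails on at least one observation.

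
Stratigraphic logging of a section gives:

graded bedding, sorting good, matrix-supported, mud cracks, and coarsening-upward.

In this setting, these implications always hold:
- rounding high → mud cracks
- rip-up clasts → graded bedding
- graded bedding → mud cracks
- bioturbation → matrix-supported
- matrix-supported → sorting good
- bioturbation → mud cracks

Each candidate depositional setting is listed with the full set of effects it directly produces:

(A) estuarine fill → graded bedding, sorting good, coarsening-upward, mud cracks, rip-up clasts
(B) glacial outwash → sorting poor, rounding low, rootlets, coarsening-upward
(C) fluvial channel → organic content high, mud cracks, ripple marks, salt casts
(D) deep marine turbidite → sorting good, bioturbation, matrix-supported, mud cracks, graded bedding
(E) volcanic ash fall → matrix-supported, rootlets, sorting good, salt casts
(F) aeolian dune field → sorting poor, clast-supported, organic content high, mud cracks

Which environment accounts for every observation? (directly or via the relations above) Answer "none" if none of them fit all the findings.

none

Per-candidate check:
(A) estuarine fill — does not account for matrix-supported
(B) glacial outwash — fails on graded bedding, sorting good, matrix-supported, mud cracks (predicts sorting poor, not sorting good)
(C) fluvial channel — does not account for graded bedding, sorting good, matrix-supported, coarsening-upward
(D) deep marine turbidite — graded bedding +; sorting good +; matrix-supported +; mud cracks +; coarsening-upward -
(E) volcanic ash fall — does not account for graded bedding, mud cracks, coarsening-upward
(F) aeolian dune field — graded bedding -; sorting good -; matrix-supported -; mud cracks +; coarsening-upward -
None of the listed candidates fits everything.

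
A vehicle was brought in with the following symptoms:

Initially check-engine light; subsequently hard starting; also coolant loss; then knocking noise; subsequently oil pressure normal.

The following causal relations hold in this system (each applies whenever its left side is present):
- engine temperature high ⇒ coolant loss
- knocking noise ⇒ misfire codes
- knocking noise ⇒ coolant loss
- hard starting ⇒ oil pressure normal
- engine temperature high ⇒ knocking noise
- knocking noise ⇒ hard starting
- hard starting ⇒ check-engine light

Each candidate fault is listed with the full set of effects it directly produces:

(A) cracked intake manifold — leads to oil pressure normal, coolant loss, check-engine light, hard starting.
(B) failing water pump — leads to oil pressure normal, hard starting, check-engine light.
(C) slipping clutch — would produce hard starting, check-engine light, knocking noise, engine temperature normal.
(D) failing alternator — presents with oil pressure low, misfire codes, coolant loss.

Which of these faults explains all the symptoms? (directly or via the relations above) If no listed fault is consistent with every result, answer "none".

Testing each hypothesis:
(A) cracked intake manifold — check-engine light yes; hard starting yes; coolant loss yes; knocking noise NO; oil pressure normal yes
(B) failing water pump — check-engine light yes; hard starting yes; coolant loss NO; knocking noise NO; oil pressure normal yes
(C) slipping clutch — check-engine light yes; hard starting yes; coolant loss yes (by knocking noise → coolant loss); knocking noise yes; oil pressure normal yes (by hard starting → oil pressure normal)
(D) failing alternator — check-engine light NO; hard starting NO; coolant loss yes; knocking noise NO; oil pressure normal NO
(C) is the only candidate with no mismatches.

C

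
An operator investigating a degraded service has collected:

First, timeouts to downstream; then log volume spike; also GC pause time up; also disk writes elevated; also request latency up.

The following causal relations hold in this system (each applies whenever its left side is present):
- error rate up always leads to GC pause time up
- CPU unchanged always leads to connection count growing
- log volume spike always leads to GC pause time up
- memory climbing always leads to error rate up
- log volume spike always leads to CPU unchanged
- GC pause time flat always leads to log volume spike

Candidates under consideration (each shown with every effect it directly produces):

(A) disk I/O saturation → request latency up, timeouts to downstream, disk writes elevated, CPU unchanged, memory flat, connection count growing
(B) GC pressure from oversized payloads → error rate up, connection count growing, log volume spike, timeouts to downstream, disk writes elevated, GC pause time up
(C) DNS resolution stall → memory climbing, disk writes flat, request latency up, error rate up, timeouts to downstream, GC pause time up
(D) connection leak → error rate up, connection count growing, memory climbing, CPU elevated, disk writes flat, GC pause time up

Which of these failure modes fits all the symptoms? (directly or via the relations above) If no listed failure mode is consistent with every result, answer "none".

Checking each candidate against the observations:
(A) disk I/O saturation — timeouts to downstream +; log volume spike -; GC pause time up -; disk writes elevated +; request latency up +
(B) GC pressure from oversized payloads — timeouts to downstream +; log volume spike +; GC pause time up +; disk writes elevated +; request latency up -
(C) DNS resolution stall — fails on log volume spike, disk writes elevated (predicts disk writes flat, not disk writes elevated)
(D) connection leak — timeouts to downstream -; log volume spike -; GC pause time up +; disk writes elevated -; request latency up -
No candidate is consistent with all observations.

none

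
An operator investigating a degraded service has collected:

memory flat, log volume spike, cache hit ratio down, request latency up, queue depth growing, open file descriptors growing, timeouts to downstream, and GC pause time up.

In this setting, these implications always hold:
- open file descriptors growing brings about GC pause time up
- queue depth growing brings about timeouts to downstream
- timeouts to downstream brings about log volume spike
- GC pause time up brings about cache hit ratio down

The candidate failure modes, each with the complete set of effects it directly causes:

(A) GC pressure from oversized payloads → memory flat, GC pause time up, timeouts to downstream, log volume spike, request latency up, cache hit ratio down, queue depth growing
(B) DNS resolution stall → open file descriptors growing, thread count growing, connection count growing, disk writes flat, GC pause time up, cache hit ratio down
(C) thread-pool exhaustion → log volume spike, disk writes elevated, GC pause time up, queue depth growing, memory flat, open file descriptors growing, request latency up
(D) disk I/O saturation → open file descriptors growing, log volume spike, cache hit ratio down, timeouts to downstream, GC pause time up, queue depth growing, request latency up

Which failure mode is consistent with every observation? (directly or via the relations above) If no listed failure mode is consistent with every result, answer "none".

For each candidate, compare predicted effects to what was observed:
(A) GC pressure from oversized payloads — memory flat yes; log volume spike yes; cache hit ratio down yes; request latency up yes; queue depth growing yes; open file descriptors growing NO; timeouts to downstream yes; GC pause time up yes
(B) DNS resolution stall — memory flat NO; log volume spike NO; cache hit ratio down yes; request latency up NO; queue depth growing NO; open file descriptors growing yes; timeouts to downstream NO; GC pause time up yes
(C) thread-pool exhaustion — accounts for every observation (cache hit ratio down by GC pause time up → cache hit ratio down)
(D) disk I/O saturation — memory flat NO; log volume spike yes; cache hit ratio down yes; request latency up yes; queue depth growing yes; open file descriptors growing yes; timeouts to downstream yes; GC pause time up yes
Only (C) is consistent with every observation.

C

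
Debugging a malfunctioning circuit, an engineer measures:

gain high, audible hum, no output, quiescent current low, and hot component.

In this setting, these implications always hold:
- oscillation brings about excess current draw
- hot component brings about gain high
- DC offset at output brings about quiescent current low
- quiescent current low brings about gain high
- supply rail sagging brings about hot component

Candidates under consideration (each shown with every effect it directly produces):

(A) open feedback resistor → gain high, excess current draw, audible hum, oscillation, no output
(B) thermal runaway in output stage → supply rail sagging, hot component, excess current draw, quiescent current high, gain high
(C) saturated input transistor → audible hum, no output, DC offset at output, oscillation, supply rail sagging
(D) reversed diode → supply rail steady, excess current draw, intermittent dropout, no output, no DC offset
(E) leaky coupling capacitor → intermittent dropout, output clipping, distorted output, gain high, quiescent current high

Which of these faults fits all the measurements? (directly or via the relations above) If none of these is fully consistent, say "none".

C

Testing each hypothesis:
(A) open feedback resistor — gain high ✓; audible hum ✓; no output ✓; quiescent current low ✗; hot component ✗
(B) thermal runaway in output stage — gain high ✓; audible hum ✗; no output ✗; quiescent current low ✗; hot component ✓
(C) saturated input transistor — accounts for every observation (gain high through DC offset at output → quiescent current low → gain high)
(D) reversed diode — does not account for gain high, audible hum, quiescent current low, hot component
(E) leaky coupling capacitor — gain high ✓; audible hum ✗; no output ✗; quiescent current low ✗; hot component ✗
(C) is the only candidate with no mismatches.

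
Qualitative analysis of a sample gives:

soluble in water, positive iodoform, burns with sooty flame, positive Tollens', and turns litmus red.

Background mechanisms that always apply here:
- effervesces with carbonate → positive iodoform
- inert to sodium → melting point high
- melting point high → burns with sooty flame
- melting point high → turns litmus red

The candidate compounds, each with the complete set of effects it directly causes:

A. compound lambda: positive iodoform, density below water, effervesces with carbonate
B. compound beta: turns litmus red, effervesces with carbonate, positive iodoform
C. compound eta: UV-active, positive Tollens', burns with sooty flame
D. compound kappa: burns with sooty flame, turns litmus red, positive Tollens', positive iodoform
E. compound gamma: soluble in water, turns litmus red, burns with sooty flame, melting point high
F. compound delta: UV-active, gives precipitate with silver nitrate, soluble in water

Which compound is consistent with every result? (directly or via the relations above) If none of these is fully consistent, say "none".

Testing each hypothesis:
(A) compound lambda — does not account for soluble in water, burns with sooty flame, positive Tollens', turns litmus red
(B) compound beta — does not account for soluble in water, burns with sooty flame, positive Tollens'
(C) compound eta — does not account for soluble in water, positive iodoform, turns litmus red
(D) compound kappa — does not account for soluble in water
(E) compound gamma — does not account for positive iodoform, positive Tollens'
(F) compound delta — soluble in water match; positive iodoform miss; burns with sooty flame miss; positive Tollens' miss; turns litmus red miss
Every candidate fails on at least one observation.

none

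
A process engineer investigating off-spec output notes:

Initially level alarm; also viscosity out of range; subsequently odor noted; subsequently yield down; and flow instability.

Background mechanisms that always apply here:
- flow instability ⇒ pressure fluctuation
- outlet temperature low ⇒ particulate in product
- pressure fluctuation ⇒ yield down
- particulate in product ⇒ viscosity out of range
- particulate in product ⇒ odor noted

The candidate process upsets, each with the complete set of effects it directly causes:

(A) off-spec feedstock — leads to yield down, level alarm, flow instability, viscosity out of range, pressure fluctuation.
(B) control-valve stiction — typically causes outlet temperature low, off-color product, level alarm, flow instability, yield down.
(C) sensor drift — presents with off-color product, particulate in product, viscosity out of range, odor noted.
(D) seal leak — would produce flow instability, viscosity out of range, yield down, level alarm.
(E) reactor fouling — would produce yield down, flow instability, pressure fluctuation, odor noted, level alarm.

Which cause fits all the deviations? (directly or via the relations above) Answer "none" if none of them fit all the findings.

Testing each hypothesis:
(A) off-spec feedstock — level alarm ✓; viscosity out of range ✓; odor noted ✗; yield down ✓; flow instability ✓
(B) control-valve stiction — accounts for every observation (viscosity out of range via outlet temperature low → particulate in product → viscosity out of range)
(C) sensor drift — level alarm ✗; viscosity out of range ✓; odor noted ✓; yield down ✗; flow instability ✗
(D) seal leak — level alarm ✓; viscosity out of range ✓; odor noted ✗; yield down ✓; flow instability ✓
(E) reactor fouling — level alarm ✓; viscosity out of range ✗; odor noted ✓; yield down ✓; flow instability ✓
(B) is the only candidate with no mismatches.

B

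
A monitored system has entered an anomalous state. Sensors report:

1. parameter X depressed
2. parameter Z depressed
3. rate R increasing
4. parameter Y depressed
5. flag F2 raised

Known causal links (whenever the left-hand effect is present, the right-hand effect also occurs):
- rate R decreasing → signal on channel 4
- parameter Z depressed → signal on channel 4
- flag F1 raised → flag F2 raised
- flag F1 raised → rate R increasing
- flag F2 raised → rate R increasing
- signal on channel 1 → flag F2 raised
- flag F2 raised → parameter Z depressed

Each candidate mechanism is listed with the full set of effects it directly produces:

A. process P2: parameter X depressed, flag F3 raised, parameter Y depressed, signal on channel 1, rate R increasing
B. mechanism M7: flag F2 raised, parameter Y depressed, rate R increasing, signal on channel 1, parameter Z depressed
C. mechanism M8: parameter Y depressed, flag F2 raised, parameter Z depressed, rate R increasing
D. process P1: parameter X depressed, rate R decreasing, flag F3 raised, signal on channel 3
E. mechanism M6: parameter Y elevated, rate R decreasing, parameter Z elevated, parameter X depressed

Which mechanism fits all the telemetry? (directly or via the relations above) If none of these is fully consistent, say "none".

Per-candidate check:
(A) process P2 — parameter X depressed ✓; parameter Z depressed ✓ (via signal on channel 1 → flag F2 raised → parameter Z depressed); rate R increasing ✓; parameter Y depressed ✓; flag F2 raised ✓ (via signal on channel 1 → flag F2 raised)
(B) mechanism M7 — does not account for parameter X depressed
(C) mechanism M8 — does not account for parameter X depressed
(D) process P1 — parameter X depressed ✓; parameter Z depressed ✗; rate R increasing ✗; parameter Y depressed ✗; flag F2 raised ✗
(E) mechanism M6 — fails on parameter Z depressed, rate R increasing, parameter Y depressed, flag F2 raised (predicts parameter Z elevated, not parameter Z depressed; predicts rate R decreasing, not rate R increasing; predicts parameter Y elevated, not parameter Y depressed)
Only (A) is consistent with every observation.

A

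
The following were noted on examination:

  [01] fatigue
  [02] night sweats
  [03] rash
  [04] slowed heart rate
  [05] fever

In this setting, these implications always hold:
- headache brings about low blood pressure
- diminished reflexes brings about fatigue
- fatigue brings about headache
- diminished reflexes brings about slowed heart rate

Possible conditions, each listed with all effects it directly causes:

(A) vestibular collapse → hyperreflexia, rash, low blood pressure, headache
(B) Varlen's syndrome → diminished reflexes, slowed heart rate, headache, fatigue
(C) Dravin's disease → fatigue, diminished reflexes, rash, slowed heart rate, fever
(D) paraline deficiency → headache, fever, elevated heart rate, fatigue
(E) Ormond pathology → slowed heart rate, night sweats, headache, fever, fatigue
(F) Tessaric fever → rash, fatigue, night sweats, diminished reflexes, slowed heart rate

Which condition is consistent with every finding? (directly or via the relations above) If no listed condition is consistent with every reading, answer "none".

Per-candidate check:
(A) vestibular collapse — does not account for fatigue, night sweats, slowed heart rate, fever
(B) Varlen's syndrome — fatigue ✓; night sweats ✗; rash ✗; slowed heart rate ✓; fever ✗
(C) Dravin's disease — fatigue ✓; night sweats ✗; rash ✓; slowed heart rate ✓; fever ✓
(D) paraline deficiency — fatigue ✓; night sweats ✗; rash ✗; slowed heart rate ✗; fever ✓
(E) Ormond pathology — does not account for rash
(F) Tessaric fever — fatigue ✓; night sweats ✓; rash ✓; slowed heart rate ✓; fever ✗
Every candidate fails on at least one observation.

none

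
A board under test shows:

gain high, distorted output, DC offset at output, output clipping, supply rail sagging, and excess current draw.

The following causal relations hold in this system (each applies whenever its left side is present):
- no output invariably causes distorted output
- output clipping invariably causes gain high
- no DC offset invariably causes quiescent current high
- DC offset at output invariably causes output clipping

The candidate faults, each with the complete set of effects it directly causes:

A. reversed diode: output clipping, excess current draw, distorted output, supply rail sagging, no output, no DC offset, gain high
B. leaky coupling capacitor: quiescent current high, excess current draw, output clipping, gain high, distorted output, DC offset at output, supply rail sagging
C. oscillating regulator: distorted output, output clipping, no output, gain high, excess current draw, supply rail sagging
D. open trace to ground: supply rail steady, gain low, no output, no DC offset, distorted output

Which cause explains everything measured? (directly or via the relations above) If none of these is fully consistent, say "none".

B

Checking each candidate against the observations:
(A) reversed diode — gain high yes; distorted output yes; DC offset at output NO; output clipping yes; supply rail sagging yes; excess current draw yes
(B) leaky coupling capacitor — accounts for every observation
(C) oscillating regulator — does not account for DC offset at output
(D) open trace to ground — fails on gain high, DC offset at output, output clipping, supply rail sagging, excess current draw (predicts gain low, not gain high; predicts no DC offset, not DC offset at output; predicts supply rail steady, not supply rail sagging)
(B) alone accounts for all the evidence.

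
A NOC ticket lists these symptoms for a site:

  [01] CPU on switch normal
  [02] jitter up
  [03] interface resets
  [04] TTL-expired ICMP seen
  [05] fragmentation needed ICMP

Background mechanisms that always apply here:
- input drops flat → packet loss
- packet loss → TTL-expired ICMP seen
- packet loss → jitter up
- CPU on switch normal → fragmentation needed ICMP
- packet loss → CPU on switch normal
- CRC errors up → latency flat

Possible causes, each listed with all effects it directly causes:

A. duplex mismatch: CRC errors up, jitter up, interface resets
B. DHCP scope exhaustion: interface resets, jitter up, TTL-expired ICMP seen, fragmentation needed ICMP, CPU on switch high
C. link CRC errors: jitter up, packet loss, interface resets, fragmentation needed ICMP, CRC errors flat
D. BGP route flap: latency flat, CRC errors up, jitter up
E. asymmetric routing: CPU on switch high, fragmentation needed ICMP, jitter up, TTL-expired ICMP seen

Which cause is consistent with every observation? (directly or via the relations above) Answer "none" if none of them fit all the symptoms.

For each candidate, compare predicted effects to what was observed:
(A) duplex mismatch — CPU on switch normal -; jitter up +; interface resets +; TTL-expired ICMP seen -; fragmentation needed ICMP -
(B) DHCP scope exhaustion — CPU on switch normal -; jitter up +; interface resets +; TTL-expired ICMP seen +; fragmentation needed ICMP +
(C) link CRC errors — accounts for every observation (CPU on switch normal by packet loss → CPU on switch normal)
(D) BGP route flap — does not account for CPU on switch normal, interface resets, TTL-expired ICMP seen, fragmentation needed ICMP
(E) asymmetric routing — CPU on switch normal -; jitter up +; interface resets -; TTL-expired ICMP seen +; fragmentation needed ICMP +
(C) alone accounts for all the evidence.

C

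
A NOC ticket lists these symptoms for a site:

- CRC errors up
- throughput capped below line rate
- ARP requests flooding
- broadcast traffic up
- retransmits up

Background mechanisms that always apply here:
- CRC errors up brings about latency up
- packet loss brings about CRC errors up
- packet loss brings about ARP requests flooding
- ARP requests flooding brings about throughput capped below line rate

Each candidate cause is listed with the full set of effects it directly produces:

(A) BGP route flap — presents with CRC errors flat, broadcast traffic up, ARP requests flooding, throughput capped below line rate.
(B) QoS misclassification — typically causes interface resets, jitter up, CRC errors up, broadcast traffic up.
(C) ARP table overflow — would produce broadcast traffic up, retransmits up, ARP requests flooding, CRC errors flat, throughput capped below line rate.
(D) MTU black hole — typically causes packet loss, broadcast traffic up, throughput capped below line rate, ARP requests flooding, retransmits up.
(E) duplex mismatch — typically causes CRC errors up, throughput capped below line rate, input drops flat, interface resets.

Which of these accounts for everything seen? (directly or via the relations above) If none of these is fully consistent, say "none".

Checking each candidate against the observations:
(A) BGP route flap — CRC errors up ✗; throughput capped below line rate ✓; ARP requests flooding ✓; broadcast traffic up ✓; retransmits up ✗
(B) QoS misclassification — CRC errors up ✓; throughput capped below line rate ✗; ARP requests flooding ✗; broadcast traffic up ✓; retransmits up ✗
(C) ARP table overflow — CRC errors up ✗; throughput capped below line rate ✓; ARP requests flooding ✓; broadcast traffic up ✓; retransmits up ✓
(D) MTU black hole — CRC errors up ✓ (by packet loss → CRC errors up); throughput capped below line rate ✓; ARP requests flooding ✓; broadcast traffic up ✓; retransmits up ✓
(E) duplex mismatch — does not account for ARP requests flooding, broadcast traffic up, retransmits up
(D) is the only candidate with no mismatches.

D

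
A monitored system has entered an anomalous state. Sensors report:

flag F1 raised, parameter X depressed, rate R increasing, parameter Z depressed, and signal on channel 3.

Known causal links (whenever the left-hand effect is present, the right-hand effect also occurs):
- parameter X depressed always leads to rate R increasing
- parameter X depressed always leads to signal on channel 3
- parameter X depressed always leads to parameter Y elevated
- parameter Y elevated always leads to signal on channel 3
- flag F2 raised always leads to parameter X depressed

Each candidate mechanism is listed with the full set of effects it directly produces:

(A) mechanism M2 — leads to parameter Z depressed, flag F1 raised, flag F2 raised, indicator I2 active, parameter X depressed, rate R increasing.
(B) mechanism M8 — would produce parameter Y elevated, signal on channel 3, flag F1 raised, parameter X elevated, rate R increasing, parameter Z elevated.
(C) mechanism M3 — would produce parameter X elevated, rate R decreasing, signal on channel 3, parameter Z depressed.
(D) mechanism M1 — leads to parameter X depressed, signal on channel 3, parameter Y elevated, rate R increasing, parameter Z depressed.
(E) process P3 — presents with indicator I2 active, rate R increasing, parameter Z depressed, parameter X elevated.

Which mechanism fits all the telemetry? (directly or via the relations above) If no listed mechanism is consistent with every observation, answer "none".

Testing each hypothesis:
(A) mechanism M2 — accounts for every observation (signal on channel 3 by parameter X depressed → signal on channel 3)
(B) mechanism M8 — fails on parameter X depressed, parameter Z depressed (predicts parameter X elevated, not parameter X depressed; predicts parameter Z elevated, not parameter Z depressed)
(C) mechanism M3 — fails on flag F1 raised, parameter X depressed, rate R increasing (predicts parameter X elevated, not parameter X depressed; predicts rate R decreasing, not rate R increasing)
(D) mechanism M1 — flag F1 raised miss; parameter X depressed match; rate R increasing match; parameter Z depressed match; signal on channel 3 match
(E) process P3 — fails on flag F1 raised, parameter X depressed, signal on channel 3 (predicts parameter X elevated, not parameter X depressed)
(A) is the only candidate with no mismatches.

A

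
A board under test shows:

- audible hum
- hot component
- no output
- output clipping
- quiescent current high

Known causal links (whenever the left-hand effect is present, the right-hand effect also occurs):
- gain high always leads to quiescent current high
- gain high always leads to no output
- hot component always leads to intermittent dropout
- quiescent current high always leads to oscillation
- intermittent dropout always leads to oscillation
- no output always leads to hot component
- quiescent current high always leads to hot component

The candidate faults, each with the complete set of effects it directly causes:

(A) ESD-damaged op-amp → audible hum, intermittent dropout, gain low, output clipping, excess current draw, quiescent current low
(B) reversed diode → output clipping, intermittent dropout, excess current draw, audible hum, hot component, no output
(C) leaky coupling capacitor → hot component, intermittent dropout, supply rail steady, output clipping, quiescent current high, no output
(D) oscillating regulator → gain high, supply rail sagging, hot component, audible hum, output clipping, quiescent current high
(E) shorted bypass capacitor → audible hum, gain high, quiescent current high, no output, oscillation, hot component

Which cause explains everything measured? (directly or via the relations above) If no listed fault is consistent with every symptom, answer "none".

D

Checking each candidate against the observations:
(A) ESD-damaged op-amp — fails on hot component, no output, quiescent current high (predicts quiescent current low, not quiescent current high)
(B) reversed diode — does not account for quiescent current high
(C) leaky coupling capacitor — does not account for audible hum
(D) oscillating regulator — audible hum +; hot component +; no output + (through gain high → no output); output clipping +; quiescent current high +
(E) shorted bypass capacitor — does not account for output clipping
Only (D) is consistent with every observation.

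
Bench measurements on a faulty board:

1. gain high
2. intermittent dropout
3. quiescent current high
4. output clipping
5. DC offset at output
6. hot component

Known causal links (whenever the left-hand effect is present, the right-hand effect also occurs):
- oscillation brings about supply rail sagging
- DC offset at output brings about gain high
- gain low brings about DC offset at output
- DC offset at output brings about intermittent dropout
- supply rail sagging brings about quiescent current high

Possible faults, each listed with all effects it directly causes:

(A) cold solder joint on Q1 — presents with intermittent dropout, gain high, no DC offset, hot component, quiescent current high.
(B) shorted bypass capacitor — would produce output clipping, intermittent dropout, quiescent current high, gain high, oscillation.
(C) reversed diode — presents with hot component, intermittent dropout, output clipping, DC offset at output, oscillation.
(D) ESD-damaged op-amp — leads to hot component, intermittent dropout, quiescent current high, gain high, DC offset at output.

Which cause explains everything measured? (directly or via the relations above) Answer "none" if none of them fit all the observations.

C

For each candidate, compare predicted effects to what was observed:
(A) cold solder joint on Q1 — gain high ✓; intermittent dropout ✓; quiescent current high ✓; output clipping ✗; DC offset at output ✗; hot component ✓
(B) shorted bypass capacitor — gain high ✓; intermittent dropout ✓; quiescent current high ✓; output clipping ✓; DC offset at output ✗; hot component ✗
(C) reversed diode — accounts for every observation (gain high via DC offset at output → gain high)
(D) ESD-damaged op-amp — gain high ✓; intermittent dropout ✓; quiescent current high ✓; output clipping ✗; DC offset at output ✓; hot component ✓
(C) is the only candidate with no mismatches.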